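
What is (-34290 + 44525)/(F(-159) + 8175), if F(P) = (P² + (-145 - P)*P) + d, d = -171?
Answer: 10235/31059 ≈ 0.32953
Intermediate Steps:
F(P) = -171 + P² + P*(-145 - P) (F(P) = (P² + (-145 - P)*P) - 171 = (P² + P*(-145 - P)) - 171 = -171 + P² + P*(-145 - P))
(-34290 + 44525)/(F(-159) + 8175) = (-34290 + 44525)/((-171 - 145*(-159)) + 8175) = 10235/((-171 + 23055) + 8175) = 10235/(22884 + 8175) = 10235/31059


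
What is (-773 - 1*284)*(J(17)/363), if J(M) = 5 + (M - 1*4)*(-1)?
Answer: 8456/363 ≈ 23.295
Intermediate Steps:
J(M) = 9 - M (J(M) = 5 + (M - 4)*(-1) = 5 + (-4 + M)*(-1) = 5 + (4 - M) = 9 - M)
(-773 - 1*284)*(J(17)/363) = (-773 - 1*284)*((9 - 1*17)/363) = (-773 - 284)*((9 - 17)*(1/363)) = -(-8456)/363 = -1057*(-8/363) = 8456/363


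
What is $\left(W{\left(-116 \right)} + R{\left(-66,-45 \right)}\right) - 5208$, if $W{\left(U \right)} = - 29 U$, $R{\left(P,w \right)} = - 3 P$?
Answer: $-1646$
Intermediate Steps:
$\left(W{\left(-116 \right)} + R{\left(-66,-45 \right)}\right) - 5208 = \left(\left(-29\right) \left(-116\right) - -198\right) - 5208 = \left(3364 + 198\right) - 5208 = 3562 - 5208 = -1646$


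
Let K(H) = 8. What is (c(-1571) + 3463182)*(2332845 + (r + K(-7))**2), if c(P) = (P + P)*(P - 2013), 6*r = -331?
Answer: 618872814695995/18 ≈ 3.4382e+13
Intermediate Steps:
r = -331/6 (r = (1/6)*(-331) = -331/6 ≈ -55.167)
c(P) = 2*P*(-2013 + P) (c(P) = (2*P)*(-2013 + P) = 2*P*(-2013 + P))
(c(-1571) + 3463182)*(2332845 + (r + K(-7))**2) = (2*(-1571)*(-2013 - 1571) + 3463182)*(2332845 + (-331/6 + 8)**2) = (2*(-1571)*(-3584) + 3463182)*(2332845 + (-283/6)**2) = (11260928 + 3463182)*(2332845 + 80089/36) = 14724110*(84062509/36) = 618872814695995/18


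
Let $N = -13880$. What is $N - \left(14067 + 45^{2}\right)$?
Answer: $-29972$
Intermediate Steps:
$N - \left(14067 + 45^{2}\right) = -13880 - \left(14067 + 45^{2}\right) = -13880 - \left(14067 + 2025\right) = -13880 - 16092 = -29972$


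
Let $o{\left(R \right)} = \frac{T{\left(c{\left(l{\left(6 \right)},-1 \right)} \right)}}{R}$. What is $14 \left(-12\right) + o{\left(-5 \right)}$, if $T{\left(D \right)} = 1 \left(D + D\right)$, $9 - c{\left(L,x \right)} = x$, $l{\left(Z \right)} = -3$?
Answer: $-172$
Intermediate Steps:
$c{\left(L,x \right)} = 9 - x$
$T{\left(D \right)} = 2 D$ ($T{\left(D \right)} = 1 \cdot 2 D = 2 D$)
$o{\left(R \right)} = \frac{20}{R}$ ($o{\left(R \right)} = \frac{2 \left(9 - -1\right)}{R} = \frac{2 \left(9 + 1\right)}{R} = \frac{2 \cdot 10}{R} = \frac{20}{R}$)
$14 \left(-12\right) + o{\left(-5 \right)} = 14 \left(-12\right) + \frac{20}{-5} = -168 + 20 \left(- \frac{1}{5}\right) = -168 - 4 = -172$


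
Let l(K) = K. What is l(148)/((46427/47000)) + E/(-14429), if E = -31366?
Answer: 101824353282/669895183 ≈ 152.00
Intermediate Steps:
l(148)/((46427/47000)) + E/(-14429) = 148/((46427/47000)) - 31366/(-14429) = 148/((46427*(1/47000))) - 31366*(-1/14429) = 148/(46427/47000) + 31366/14429 = 148*(47000/46427) + 31366/14429 = 6956000/46427 + 31366/14429 = 101824353282/669895183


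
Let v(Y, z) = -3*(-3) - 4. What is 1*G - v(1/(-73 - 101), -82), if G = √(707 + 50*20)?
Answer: -5 + √1707 ≈ 36.316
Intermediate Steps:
v(Y, z) = 5 (v(Y, z) = 9 - 4 = 5)
G = √1707 (G = √(707 + 1000) = √1707 ≈ 41.316)
1*G - v(1/(-73 - 101), -82) = 1*√1707 - 1*5 = √1707 - 5 = -5 + √1707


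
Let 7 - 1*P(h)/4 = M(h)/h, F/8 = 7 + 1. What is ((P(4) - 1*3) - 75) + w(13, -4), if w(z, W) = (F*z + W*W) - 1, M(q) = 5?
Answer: 792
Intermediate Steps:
F = 64 (F = 8*(7 + 1) = 8*8 = 64)
P(h) = 28 - 20/h
w(z, W) = -1 + W² + 64*z (w(z, W) = (64*z + W*W) - 1 = (64*z + W²) - 1 = (W² + 64*z) - 1 = -1 + W² + 64*z)
((P(4) - 1*3) - 75) + w(13, -4) = (((28 - 20/4) - 1*3) - 75) + (-1 + (-4)² + 64*13) = (((28 - 20*¼) - 3) - 75) + (-1 + 16 + 832) = (((28 - 5) - 3) - 75) + 847 = ((23 - 3) - 75) + 847 = (20 - 75) + 847 = -55 + 847 = 792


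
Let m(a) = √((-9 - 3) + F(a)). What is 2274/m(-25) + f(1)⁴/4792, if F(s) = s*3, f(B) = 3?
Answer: 81/4792 - 758*I*√87/29 ≈ 0.016903 - 243.8*I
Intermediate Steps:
F(s) = 3*s
m(a) = √(-12 + 3*a) (m(a) = √((-9 - 3) + 3*a) = √(-12 + 3*a))
2274/m(-25) + f(1)⁴/4792 = 2274/(√(-12 + 3*(-25))) + 3⁴/4792 = 2274/(√(-12 - 75)) + 81*(1/4792) = 2274/(√(-87)) + 81/4792 = 2274/((I*√87)) + 81/4792 = 2274*(-I*√87/87) + 81/4792 = -758*I*√87/29 + 81/4792 = 81/4792 - 758*I*√87/29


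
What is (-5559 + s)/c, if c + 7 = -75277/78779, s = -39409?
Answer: 1771267036/313365 ≈ 5652.4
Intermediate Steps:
c = -626730/78779 (c = -7 - 75277/78779 = -626730/78779 ≈ -7.9555)
(-5559 + s)/c = (-5559 - 39409)/(-626730/78779) = -44968*(-78779/626730) = 1771267036/313365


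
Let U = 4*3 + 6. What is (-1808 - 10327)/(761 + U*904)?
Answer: -12135/17033 ≈ -0.71244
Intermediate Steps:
U = 18 (U = 12 + 6 = 18)
(-1808 - 10327)/(761 + U*904) = (-1808 - 10327)/(761 + 18*904) = -12135/(761 + 16272) = -12135/17033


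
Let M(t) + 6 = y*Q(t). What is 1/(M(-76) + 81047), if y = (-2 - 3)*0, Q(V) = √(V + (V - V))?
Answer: 1/81041 ≈ 1.2339e-5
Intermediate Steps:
Q(V) = √V (Q(V) = √(V + 0) = √V)
y = 0 (y = -5*0 = 0)
M(t) = -6 (M(t) = -6 + 0*√t = -6 + 0 = -6)
1/(M(-76) + 81047) = 1/(-6 + 81047) = 1/81041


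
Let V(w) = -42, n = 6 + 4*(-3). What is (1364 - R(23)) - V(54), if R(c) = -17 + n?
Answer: 1429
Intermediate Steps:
n = -6 (n = 6 - 12 = -6)
R(c) = -23 (R(c) = -17 - 6 = -23)
(1364 - R(23)) - V(54) = (1364 - 1*(-23)) - 1*(-42) = (1364 + 23) + 42 = 1387 + 42 = 1429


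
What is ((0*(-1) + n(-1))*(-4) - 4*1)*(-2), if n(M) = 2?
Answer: 24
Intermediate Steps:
((0*(-1) + n(-1))*(-4) - 4*1)*(-2) = ((0*(-1) + 2)*(-4) - 4*1)*(-2) = ((0 + 2)*(-4) - 4)*(-2) = (2*(-4) - 4)*(-2) = (-8 - 4)*(-2) = -12*(-2) = 24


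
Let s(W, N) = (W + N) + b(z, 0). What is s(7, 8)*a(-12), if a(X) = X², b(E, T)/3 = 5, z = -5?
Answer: 4320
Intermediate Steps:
b(E, T) = 15 (b(E, T) = 3*5 = 15)
s(W, N) = 15 + N + W (s(W, N) = (W + N) + 15 = (N + W) + 15 = 15 + N + W)
s(7, 8)*a(-12) = (15 + 8 + 7)*(-12)² = 30*144 = 4320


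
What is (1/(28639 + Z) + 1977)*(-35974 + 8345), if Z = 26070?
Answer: -2988344185526/54709 ≈ -5.4623e+7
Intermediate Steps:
(1/(28639 + Z) + 1977)*(-35974 + 8345) = (1/(28639 + 26070) + 1977)*(-35974 + 8345) = (1/54709 + 1977)*(-27629) = (108159694/54709)*(-27629) = -2988344185526/54709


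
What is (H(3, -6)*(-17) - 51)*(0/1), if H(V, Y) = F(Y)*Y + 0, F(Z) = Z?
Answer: 0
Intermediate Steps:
H(V, Y) = Y² (H(V, Y) = Y*Y + 0 = Y² + 0 = Y²)
(H(3, -6)*(-17) - 51)*(0/1) = ((-6)²*(-17) - 51)*(0/1) = (36*(-17) - 51)*(0*1) = (-612 - 51)*0 = -663*0 = 0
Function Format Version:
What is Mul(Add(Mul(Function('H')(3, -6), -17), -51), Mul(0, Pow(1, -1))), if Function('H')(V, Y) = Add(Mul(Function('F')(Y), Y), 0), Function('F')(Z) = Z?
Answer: 0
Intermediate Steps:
Function('H')(V, Y) = Pow(Y, 2) (Function('H')(V, Y) = Add(Mul(Y, Y), 0) = Add(Pow(Y, 2), 0) = Pow(Y, 2))
Mul(Add(Mul(Function('H')(3, -6), -17), -51), Mul(0, Pow(1, -1))) = Mul(Add(Mul(Pow(-6, 2), -17), -51), Mul(0, Pow(1, -1))) = Mul(Add(Mul(36, -17), -51), Mul(0, 1)) = Mul(Add(-612, -51), 0) = Mul(-663, 0) = 0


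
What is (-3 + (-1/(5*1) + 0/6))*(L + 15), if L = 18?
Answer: -528/5 ≈ -105.60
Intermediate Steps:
(-3 + (-1/(5*1) + 0/6))*(L + 15) = (-3 + (-1/(5*1) + 0/6))*(18 + 15) = (-3 + (-1/5 + 0*(1/6)))*33 = (-3 + (-1*1/5 + 0))*33 = (-3 + (-1/5 + 0))*33 = (-3 - 1/5)*33 = -16/5*33 = -528/5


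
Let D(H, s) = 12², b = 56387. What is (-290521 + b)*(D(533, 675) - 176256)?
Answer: 41233807008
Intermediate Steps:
D(H, s) = 144
(-290521 + b)*(D(533, 675) - 176256) = (-290521 + 56387)*(144 - 176256) = -234134*(-176112) = 41233807008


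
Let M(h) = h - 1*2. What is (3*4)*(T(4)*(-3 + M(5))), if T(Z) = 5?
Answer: 0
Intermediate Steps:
M(h) = -2 + h (M(h) = h - 2 = -2 + h)
(3*4)*(T(4)*(-3 + M(5))) = (3*4)*(5*(-3 + (-2 + 5))) = 12*(5*(-3 + 3)) = 12*(5*0) = 12*0 = 0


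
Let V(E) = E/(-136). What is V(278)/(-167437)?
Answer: 139/11385716 ≈ 1.2208e-5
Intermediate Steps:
V(E) = -E/136 (V(E) = E*(-1/136) = -E/136)
V(278)/(-167437) = -1/136*278/(-167437) = -139/68*(-1/167437) = 139/11385716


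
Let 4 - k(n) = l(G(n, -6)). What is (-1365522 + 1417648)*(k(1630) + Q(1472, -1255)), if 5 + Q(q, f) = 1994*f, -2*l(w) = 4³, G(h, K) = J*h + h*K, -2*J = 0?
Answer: -130442135314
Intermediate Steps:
J = 0 (J = -½*0 = 0)
G(h, K) = K*h (G(h, K) = 0*h + h*K = 0 + K*h = K*h)
l(w) = -32 (l(w) = -½*4³ = -½*64 = -32)
Q(q, f) = -5 + 1994*f
k(n) = 36 (k(n) = 4 - 1*(-32) = 4 + 32 = 36)
(-1365522 + 1417648)*(k(1630) + Q(1472, -1255)) = (-1365522 + 1417648)*(36 + (-5 + 1994*(-1255))) = 52126*(36 + (-5 - 2502470)) = 52126*(36 - 2502475) = 52126*(-2502439) = -130442135314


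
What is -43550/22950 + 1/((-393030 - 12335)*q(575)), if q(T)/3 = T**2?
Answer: -6866748971884/3618642684375 ≈ -1.8976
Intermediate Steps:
q(T) = 3*T**2
-43550/22950 + 1/((-393030 - 12335)*q(575)) = -43550/22950 + 1/((-393030 - 12335)*((3*575**2))) = -43550*1/22950 + 1/((-405365)*((3*330625))) = -871/459 - 1/405365/991875 = -871/459 - 1/405365*1/991875 = -871/459 - 1/402071409375 = -6866748971884/3618642684375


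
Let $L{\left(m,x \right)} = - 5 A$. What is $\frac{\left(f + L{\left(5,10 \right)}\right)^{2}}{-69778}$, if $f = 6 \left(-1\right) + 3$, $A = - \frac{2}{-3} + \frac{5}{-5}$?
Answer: $- \frac{8}{314001} \approx -2.5478 \cdot 10^{-5}$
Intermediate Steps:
$A = - \frac{1}{3}$ ($A = \left(-2\right) \left(- \frac{1}{3}\right) + 5 \left(- \frac{1}{5}\right) = \frac{2}{3} - 1 = - \frac{1}{3} \approx -0.33333$)
$L{\left(m,x \right)} = \frac{5}{3}$ ($L{\left(m,x \right)} = \left(-5\right) \left(- \frac{1}{3}\right) = \frac{5}{3}$)
$f = -3$ ($f = -6 + 3 = -3$)
$\frac{\left(f + L{\left(5,10 \right)}\right)^{2}}{-69778} = \frac{\left(-3 + \frac{5}{3}\right)^{2}}{-69778} = \left(- \frac{4}{3}\right)^{2} \left(- \frac{1}{69778}\right) = \frac{16}{9} \left(- \frac{1}{69778}\right) = - \frac{8}{314001}$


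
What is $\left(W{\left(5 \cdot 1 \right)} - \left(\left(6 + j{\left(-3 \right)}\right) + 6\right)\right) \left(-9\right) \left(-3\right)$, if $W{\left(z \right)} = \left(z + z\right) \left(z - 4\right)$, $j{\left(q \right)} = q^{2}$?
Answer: $-297$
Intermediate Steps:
$W{\left(z \right)} = 2 z \left(-4 + z\right)$
$\left(W{\left(5 \cdot 1 \right)} - \left(\left(6 + j{\left(-3 \right)}\right) + 6\right)\right) \left(-9\right) \left(-3\right) = \left(2 \cdot 5 \cdot 1 \left(-4 + 5 \cdot 1\right) - \left(\left(6 + \left(-3\right)^{2}\right) + 6\right)\right) \left(-9\right) \left(-3\right) = \left(2 \cdot 5 \left(-4 + 5\right) - \left(\left(6 + 9\right) + 6\right)\right) \left(-9\right) \left(-3\right) = \left(2 \cdot 5 \cdot 1 - \left(15 + 6\right)\right) \left(-9\right) \left(-3\right) = \left(10 - 21\right) \left(-9\right) \left(-3\right) = \left(-11\right) \left(-9\right) \left(-3\right) = 99 \left(-3\right) = -297$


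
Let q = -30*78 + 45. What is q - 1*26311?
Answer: -28606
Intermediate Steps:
q = -2295 (q = -2340 + 45 = -2295)
q - 1*26311 = -2295 - 1*26311 = -2295 - 26311 = -28606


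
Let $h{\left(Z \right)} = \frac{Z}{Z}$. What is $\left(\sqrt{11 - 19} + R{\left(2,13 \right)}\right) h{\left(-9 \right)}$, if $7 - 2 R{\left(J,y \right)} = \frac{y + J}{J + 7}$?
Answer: $\frac{8}{3} + 2 i \sqrt{2} \approx 2.6667 + 2.8284 i$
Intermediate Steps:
$h{\left(Z \right)} = 1$
$R{\left(J,y \right)} = \frac{7}{2} - \frac{J + y}{2 \left(7 + J\right)}$ ($R{\left(J,y \right)} = \frac{7}{2} - \frac{\left(y + J\right) \frac{1}{J + 7}}{2} = \frac{7}{2} - \frac{\left(J + y\right) \frac{1}{7 + J}}{2} = \frac{7}{2} - \frac{\frac{1}{7 + J} \left(J + y\right)}{2} = \frac{7}{2} - \frac{J + y}{2 \left(7 + J\right)}$)
$\left(\sqrt{11 - 19} + R{\left(2,13 \right)}\right) h{\left(-9 \right)} = \left(\sqrt{11 - 19} + \frac{49 - 13 + 6 \cdot 2}{2 \left(7 + 2\right)}\right) 1 = \left(\sqrt{-8} + \frac{49 - 13 + 12}{2 \cdot 9}\right) 1 = \left(2 i \sqrt{2} + \frac{1}{2} \cdot \frac{1}{9} \cdot 48\right) 1 = \left(2 i \sqrt{2} + \frac{8}{3}\right) 1 = \left(\frac{8}{3} + 2 i \sqrt{2}\right) 1 = \frac{8}{3} + 2 i \sqrt{2}$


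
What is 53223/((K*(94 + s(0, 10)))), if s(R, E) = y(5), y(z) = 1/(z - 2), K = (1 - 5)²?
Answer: 159669/4528 ≈ 35.263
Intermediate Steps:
K = 16 (K = (-4)² = 16)
y(z) = 1/(-2 + z)
s(R, E) = ⅓ (s(R, E) = 1/(-2 + 5) = 1/3 = ⅓)
53223/((K*(94 + s(0, 10)))) = 53223/((16*(94 + ⅓))) = 53223/((16*(283/3))) = 53223/(4528/3) = 53223*(3/4528) = 159669/4528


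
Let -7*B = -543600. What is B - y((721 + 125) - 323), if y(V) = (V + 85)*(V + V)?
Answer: -3908176/7 ≈ -5.5831e+5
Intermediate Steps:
B = 543600/7 (B = -⅐*(-543600) = 543600/7 ≈ 77657.)
y(V) = 2*V*(85 + V) (y(V) = (85 + V)*(2*V) = 2*V*(85 + V))
B - y((721 + 125) - 323) = 543600/7 - 2*((721 + 125) - 323)*(85 + ((721 + 125) - 323)) = 543600/7 - 2*(846 - 323)*(85 + (846 - 323)) = 543600/7 - 2*523*(85 + 523) = 543600/7 - 2*523*608 = 543600/7 - 1*635968 = 543600/7 - 635968 = -3908176/7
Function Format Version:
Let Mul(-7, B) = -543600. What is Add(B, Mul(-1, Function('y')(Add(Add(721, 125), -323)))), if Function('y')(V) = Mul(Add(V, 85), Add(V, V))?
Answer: Rational(-3908176, 7) ≈ -5.5831e+5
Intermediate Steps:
B = Rational(543600, 7) (B = Mul(Rational(-1, 7), -543600) = Rational(543600, 7) ≈ 77657.)
Function('y')(V) = Mul(2, V, Add(85, V)) (Function('y')(V) = Mul(Add(85, V), Mul(2, V)) = Mul(2, V, Add(85, V)))
Add(B, Mul(-1, Function('y')(Add(Add(721, 125), -323)))) = Add(Rational(543600, 7), Mul(-1, Mul(2, Add(Add(721, 125), -323), Add(85, Add(Add(721, 125), -323))))) = Add(Rational(543600, 7), Mul(-1, Mul(2, Add(846, -323), Add(85, Add(846, -323))))) = Add(Rational(543600, 7), Mul(-1, Mul(2, 523, Add(85, 523)))) = Add(Rational(543600, 7), Mul(-1, Mul(2, 523, 608))) = Add(Rational(543600, 7), Mul(-1, 635968)) = Add(Rational(543600, 7), -635968) = Rational(-3908176, 7)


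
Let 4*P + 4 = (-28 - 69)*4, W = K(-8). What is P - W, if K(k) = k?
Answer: -90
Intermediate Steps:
W = -8
P = -98 (P = -1 + ((-28 - 69)*4)/4 = -1 + (-97*4)/4 = -1 + (¼)*(-388) = -1 - 97 = -98)
P - W = -98 - 1*(-8) = -98 + 8 = -90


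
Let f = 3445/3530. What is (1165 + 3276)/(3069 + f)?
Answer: 3135346/2167403 ≈ 1.4466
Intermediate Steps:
f = 689/706 (f = 3445*(1/3530) = 689/706 ≈ 0.97592)
(1165 + 3276)/(3069 + f) = (1165 + 3276)/(3069 + 689/706) = 4441/(2167403/706) = 4441*(706/2167403) = 3135346/2167403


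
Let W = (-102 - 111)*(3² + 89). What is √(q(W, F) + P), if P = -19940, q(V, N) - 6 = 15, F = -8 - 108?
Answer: I*√19919 ≈ 141.13*I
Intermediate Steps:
F = -116
W = -20874 (W = -213*(9 + 89) = -213*98 = -20874)
q(V, N) = 21 (q(V, N) = 6 + 15 = 21)
√(q(W, F) + P) = √(21 - 19940) = √(-19919) = I*√19919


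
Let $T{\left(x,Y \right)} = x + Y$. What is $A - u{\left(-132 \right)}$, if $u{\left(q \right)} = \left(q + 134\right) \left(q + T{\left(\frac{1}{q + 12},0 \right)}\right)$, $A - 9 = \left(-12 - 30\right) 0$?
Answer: $\frac{16381}{60} \approx 273.02$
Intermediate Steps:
$T{\left(x,Y \right)} = Y + x$
$A = 9$ ($A = 9 + \left(-12 - 30\right) 0 = 9 - 0 = 9 + 0 = 9$)
$u{\left(q \right)} = \left(134 + q\right) \left(q + \frac{1}{12 + q}\right)$ ($u{\left(q \right)} = \left(q + 134\right) \left(q + \left(0 + \frac{1}{q + 12}\right)\right) = \left(134 + q\right) \left(q + \left(0 + \frac{1}{12 + q}\right)\right) = \left(134 + q\right) \left(q + \frac{1}{12 + q}\right)$)
$A - u{\left(-132 \right)} = 9 - \frac{134 - 132 - 132 \left(12 - 132\right) \left(134 - 132\right)}{12 - 132} = 9 - \frac{134 - 132 - \left(-15840\right) 2}{-120} = 9 - - \frac{134 - 132 + 31680}{120} = 9 - \left(- \frac{1}{120}\right) 31682 = 9 - - \frac{15841}{60} = 9 + \frac{15841}{60} = \frac{16381}{60}$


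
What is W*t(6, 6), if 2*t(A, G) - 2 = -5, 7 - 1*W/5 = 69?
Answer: 465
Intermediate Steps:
W = -310 (W = 35 - 5*69 = 35 - 345 = -310)
t(A, G) = -3/2 (t(A, G) = 1 + (½)*(-5) = 1 - 5/2 = -3/2)
W*t(6, 6) = -310*(-3/2) = 465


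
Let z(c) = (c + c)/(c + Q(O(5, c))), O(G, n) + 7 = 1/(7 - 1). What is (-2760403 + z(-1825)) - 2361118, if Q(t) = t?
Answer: -56290615411/10991 ≈ -5.1215e+6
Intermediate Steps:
O(G, n) = -41/6 (O(G, n) = -7 + 1/(7 - 1) = -7 + 1/6 = -7 + ⅙ = -41/6)
z(c) = 2*c/(-41/6 + c) (z(c) = (c + c)/(c - 41/6) = (2*c)/(-41/6 + c) = 2*c/(-41/6 + c))
(-2760403 + z(-1825)) - 2361118 = (-2760403 + 12*(-1825)/(-41 + 6*(-1825))) - 2361118 = (-2760403 + 12*(-1825)/(-41 - 10950)) - 2361118 = (-2760403 + 12*(-1825)/(-10991)) - 2361118 = (-2760403 + 12*(-1825)*(-1/10991)) - 2361118 = (-2760403 + 21900/10991) - 2361118 = -30339567473/10991 - 2361118 = -56290615411/10991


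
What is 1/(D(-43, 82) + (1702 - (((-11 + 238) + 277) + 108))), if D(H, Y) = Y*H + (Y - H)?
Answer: -1/2311 ≈ -0.00043271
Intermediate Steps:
D(H, Y) = Y - H + H*Y (D(H, Y) = H*Y + (Y - H) = Y - H + H*Y)
1/(D(-43, 82) + (1702 - (((-11 + 238) + 277) + 108))) = 1/((82 - 1*(-43) - 43*82) + (1702 - (((-11 + 238) + 277) + 108))) = 1/((82 + 43 - 3526) + (1702 - ((227 + 277) + 108))) = 1/(-3401 + (1702 - (504 + 108))) = 1/(-3401 + (1702 - 1*612)) = 1/(-3401 + (1702 - 612)) = 1/(-3401 + 1090) = 1/(-2311) = -1/2311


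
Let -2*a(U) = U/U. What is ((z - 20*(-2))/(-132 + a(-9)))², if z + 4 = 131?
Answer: 111556/70225 ≈ 1.5886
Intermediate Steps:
z = 127 (z = -4 + 131 = 127)
a(U) = -½ (a(U) = -U/(2*U) = -½*1 = -½)
((z - 20*(-2))/(-132 + a(-9)))² = ((127 - 20*(-2))/(-132 - ½))² = ((127 + 40)/(-265/2))² = (167*(-2/265))² = (-334/265)² = 111556/70225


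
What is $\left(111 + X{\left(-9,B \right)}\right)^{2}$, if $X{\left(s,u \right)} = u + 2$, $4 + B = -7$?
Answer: $10404$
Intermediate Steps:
$B = -11$ ($B = -4 - 7 = -11$)
$X{\left(s,u \right)} = 2 + u$
$\left(111 + X{\left(-9,B \right)}\right)^{2} = \left(111 + \left(2 - 11\right)\right)^{2} = \left(111 - 9\right)^{2} = 102^{2} = 10404$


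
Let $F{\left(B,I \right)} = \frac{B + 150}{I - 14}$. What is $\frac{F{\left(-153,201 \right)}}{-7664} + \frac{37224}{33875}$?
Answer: $\frac{53348347257}{48548566000} \approx 1.0989$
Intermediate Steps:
$F{\left(B,I \right)} = \frac{150 + B}{-14 + I}$
$\frac{F{\left(-153,201 \right)}}{-7664} + \frac{37224}{33875} = \frac{\frac{1}{-14 + 201} \left(150 - 153\right)}{-7664} + \frac{37224}{33875} = \frac{1}{187} \left(-3\right) \left(- \frac{1}{7664}\right) + 37224 \cdot \frac{1}{33875} = \frac{1}{187} \left(-3\right) \left(- \frac{1}{7664}\right) + \frac{37224}{33875} = \left(- \frac{3}{187}\right) \left(- \frac{1}{7664}\right) + \frac{37224}{33875} = \frac{3}{1433168} + \frac{37224}{33875} = \frac{53348347257}{48548566000}$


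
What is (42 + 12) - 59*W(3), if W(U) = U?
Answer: -123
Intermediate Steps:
(42 + 12) - 59*W(3) = (42 + 12) - 59*3 = 54 - 177 = -123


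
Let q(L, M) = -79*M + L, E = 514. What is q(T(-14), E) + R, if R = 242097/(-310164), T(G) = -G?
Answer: -4196806395/103388 ≈ -40593.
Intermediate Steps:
q(L, M) = L - 79*M
R = -80699/103388 (R = 242097*(-1/310164) = -80699/103388 ≈ -0.78055)
q(T(-14), E) + R = (-1*(-14) - 79*514) - 80699/103388 = (14 - 40606) - 80699/103388 = -40592 - 80699/103388 = -4196806395/103388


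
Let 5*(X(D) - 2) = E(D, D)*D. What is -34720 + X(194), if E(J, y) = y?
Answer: -135954/5 ≈ -27191.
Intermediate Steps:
X(D) = 2 + D**2/5 (X(D) = 2 + (D*D)/5 = 2 + D**2/5)
-34720 + X(194) = -34720 + (2 + (1/5)*194**2) = -34720 + (2 + (1/5)*37636) = -34720 + (2 + 37636/5) = -34720 + 37646/5 = -135954/5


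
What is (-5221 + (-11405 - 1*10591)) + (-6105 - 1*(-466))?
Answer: -32856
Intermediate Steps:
(-5221 + (-11405 - 1*10591)) + (-6105 - 1*(-466)) = (-5221 + (-11405 - 10591)) + (-6105 + 466) = (-5221 - 21996) - 5639 = -27217 - 5639 = -32856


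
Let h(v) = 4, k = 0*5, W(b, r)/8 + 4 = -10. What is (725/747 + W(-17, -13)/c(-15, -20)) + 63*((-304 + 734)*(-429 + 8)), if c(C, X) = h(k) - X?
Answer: -8519455591/747 ≈ -1.1405e+7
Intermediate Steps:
W(b, r) = -112 (W(b, r) = -32 + 8*(-10) = -32 - 80 = -112)
k = 0
c(C, X) = 4 - X
(725/747 + W(-17, -13)/c(-15, -20)) + 63*((-304 + 734)*(-429 + 8)) = (725/747 - 112/(4 - 1*(-20))) + 63*((-304 + 734)*(-429 + 8)) = (725*(1/747) - 112/(4 + 20)) + 63*(430*(-421)) = (725/747 - 112/24) + 63*(-181030) = (725/747 - 112*1/24) - 11404890 = (725/747 - 14/3) - 11404890 = -2761/747 - 11404890 = -8519455591/747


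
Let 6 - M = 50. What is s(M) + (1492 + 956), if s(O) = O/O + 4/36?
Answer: 22042/9 ≈ 2449.1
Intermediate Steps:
M = -44 (M = 6 - 1*50 = 6 - 50 = -44)
s(O) = 10/9 (s(O) = 1 + 4*(1/36) = 1 + ⅑ = 10/9)
s(M) + (1492 + 956) = 10/9 + (1492 + 956) = 10/9 + 2448 = 22042/9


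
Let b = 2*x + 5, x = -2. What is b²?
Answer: 1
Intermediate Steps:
b = 1 (b = 2*(-2) + 5 = -4 + 5 = 1)
b² = 1² = 1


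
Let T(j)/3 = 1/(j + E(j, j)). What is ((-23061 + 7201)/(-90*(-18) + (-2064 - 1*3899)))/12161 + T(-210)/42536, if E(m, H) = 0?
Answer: 47170651977/157258382786960 ≈ 0.00029996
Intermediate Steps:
T(j) = 3/j (T(j) = 3/(j + 0) = 3/j)
((-23061 + 7201)/(-90*(-18) + (-2064 - 1*3899)))/12161 + T(-210)/42536 = ((-23061 + 7201)/(-90*(-18) + (-2064 - 1*3899)))/12161 + (3/(-210))/42536 = -15860/(1620 + (-2064 - 3899))*(1/12161) + (3*(-1/210))*(1/42536) = -15860/(1620 - 5963)*(1/12161) - 1/70*1/42536 = -15860/(-4343)*(1/12161) - 1/2977520 = -15860*(-1/4343)*(1/12161) - 1/2977520 = (15860/4343)*(1/12161) - 1/2977520 = 15860/52815223 - 1/2977520 = 47170651977/157258382786960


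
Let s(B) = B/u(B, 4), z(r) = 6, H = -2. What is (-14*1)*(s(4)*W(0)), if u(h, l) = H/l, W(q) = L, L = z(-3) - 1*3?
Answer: 336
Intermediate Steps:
L = 3 (L = 6 - 1*3 = 6 - 3 = 3)
W(q) = 3
u(h, l) = -2/l
s(B) = -2*B (s(B) = B/((-2/4)) = B/((-2*¼)) = B/(-½) = B*(-2) = -2*B)
(-14*1)*(s(4)*W(0)) = (-14*1)*(-2*4*3) = -(-112)*3 = -14*(-24) = 336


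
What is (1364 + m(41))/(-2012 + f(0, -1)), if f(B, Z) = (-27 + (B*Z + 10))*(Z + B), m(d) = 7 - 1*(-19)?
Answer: -278/399 ≈ -0.69674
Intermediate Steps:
m(d) = 26 (m(d) = 7 + 19 = 26)
f(B, Z) = (-17 + B*Z)*(B + Z) (f(B, Z) = (-27 + (10 + B*Z))*(B + Z) = (-17 + B*Z)*(B + Z))
(1364 + m(41))/(-2012 + f(0, -1)) = (1364 + 26)/(-2012 + (-17*0 - 17*(-1) + 0*(-1)**2 - 1*0**2)) = 1390/(-2012 + (0 + 17 + 0*1 - 1*0)) = 1390/(-2012 + (0 + 17 + 0 + 0)) = 1390/(-2012 + 17) = 1390/(-1995) = 1390*(-1/1995) = -278/399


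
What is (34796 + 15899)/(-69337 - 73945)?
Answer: -50695/143282 ≈ -0.35381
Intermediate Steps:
(34796 + 15899)/(-69337 - 73945) = 50695/(-143282) = 50695*(-1/143282) = -50695/143282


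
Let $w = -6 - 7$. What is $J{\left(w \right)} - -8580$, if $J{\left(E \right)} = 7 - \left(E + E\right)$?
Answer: $8613$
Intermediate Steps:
$w = -13$ ($w = -6 - 7 = -13$)
$J{\left(E \right)} = 7 - 2 E$
$J{\left(w \right)} - -8580 = \left(7 - -26\right) - -8580 = \left(7 + 26\right) + 8580 = 33 + 8580 = 8613$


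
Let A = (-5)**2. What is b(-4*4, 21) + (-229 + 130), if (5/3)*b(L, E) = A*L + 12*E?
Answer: -939/5 ≈ -187.80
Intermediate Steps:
A = 25
b(L, E) = 15*L + 36*E/5 (b(L, E) = 3*(25*L + 12*E)/5 = 3*(12*E + 25*L)/5 = 15*L + 36*E/5)
b(-4*4, 21) + (-229 + 130) = (15*(-4*4) + (36/5)*21) + (-229 + 130) = (15*(-16) + 756/5) - 99 = (-240 + 756/5) - 99 = -444/5 - 99 = -939/5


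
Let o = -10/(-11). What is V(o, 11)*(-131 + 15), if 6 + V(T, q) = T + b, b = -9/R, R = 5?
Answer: 43964/55 ≈ 799.35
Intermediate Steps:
o = 10/11 (o = -10*(-1/11) = 10/11 ≈ 0.90909)
b = -9/5 ≈ -1.8000
V(T, q) = -39/5 + T (V(T, q) = -6 + (T - 9/5) = -6 + (-9/5 + T) = -39/5 + T)
V(o, 11)*(-131 + 15) = (-39/5 + 10/11)*(-131 + 15) = -379/55*(-116) = 43964/55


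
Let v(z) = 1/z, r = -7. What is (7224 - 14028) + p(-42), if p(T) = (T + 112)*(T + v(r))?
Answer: -9754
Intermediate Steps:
p(T) = (112 + T)*(-1/7 + T) (p(T) = (T + 112)*(T + 1/(-7)) = (112 + T)*(T - 1/7) = (112 + T)*(-1/7 + T))
(7224 - 14028) + p(-42) = (7224 - 14028) + (-16 + (-42)**2 + (783/7)*(-42)) = -6804 + (-16 + 1764 - 4698) = -6804 - 2950 = -9754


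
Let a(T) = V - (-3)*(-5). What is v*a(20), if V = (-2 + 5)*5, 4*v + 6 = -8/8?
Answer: 0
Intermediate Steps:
v = -7/4 (v = -3/2 + (-8/8)/4 = -3/2 + (-8*1/8)/4 = -3/2 + (1/4)*(-1) = -3/2 - 1/4 = -7/4 ≈ -1.7500)
V = 15 (V = 3*5 = 15)
a(T) = 0 (a(T) = 15 - (-3)*(-5) = 15 - 1*15 = 15 - 15 = 0)
v*a(20) = -7/4*0 = 0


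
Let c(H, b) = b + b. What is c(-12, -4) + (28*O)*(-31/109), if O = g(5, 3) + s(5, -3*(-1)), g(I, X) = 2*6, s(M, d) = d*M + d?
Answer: -26912/109 ≈ -246.90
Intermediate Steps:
c(H, b) = 2*b
s(M, d) = d + M*d (s(M, d) = M*d + d = d + M*d)
g(I, X) = 12
O = 30 (O = 12 + (-3*(-1))*(1 + 5) = 12 + 3*6 = 12 + 18 = 30)
c(-12, -4) + (28*O)*(-31/109) = 2*(-4) + (28*30)*(-31/109) = -8 + 840*(-31*1/109) = -8 + 840*(-31/109) = -8 - 26040/109 = -26912/109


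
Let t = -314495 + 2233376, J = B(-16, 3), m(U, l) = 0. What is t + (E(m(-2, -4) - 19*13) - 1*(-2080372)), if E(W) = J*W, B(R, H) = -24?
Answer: 4005181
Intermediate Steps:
J = -24
E(W) = -24*W
t = 1918881
t + (E(m(-2, -4) - 19*13) - 1*(-2080372)) = 1918881 + (-24*(0 - 19*13) - 1*(-2080372)) = 1918881 + (-24*(0 - 247) + 2080372) = 1918881 + (-24*(-247) + 2080372) = 1918881 + (5928 + 2080372) = 1918881 + 2086300 = 4005181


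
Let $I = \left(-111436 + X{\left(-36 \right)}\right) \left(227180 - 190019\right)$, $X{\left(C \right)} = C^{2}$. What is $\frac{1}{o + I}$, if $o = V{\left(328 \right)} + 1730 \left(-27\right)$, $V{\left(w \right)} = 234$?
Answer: $- \frac{1}{4092959016} \approx -2.4432 \cdot 10^{-10}$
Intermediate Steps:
$I = -4092912540$ ($I = \left(-111436 + \left(-36\right)^{2}\right) \left(227180 - 190019\right) = \left(-111436 + 1296\right) 37161 = \left(-110140\right) 37161 = -4092912540$)
$o = -46476$ ($o = 234 + 1730 \left(-27\right) = 234 - 46710 = -46476$)
$\frac{1}{o + I} = \frac{1}{-46476 - 4092912540} = \frac{1}{-4092959016} = - \frac{1}{4092959016}$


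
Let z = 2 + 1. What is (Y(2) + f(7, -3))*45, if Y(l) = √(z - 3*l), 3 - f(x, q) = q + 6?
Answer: 45*I*√3 ≈ 77.942*I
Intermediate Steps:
z = 3
f(x, q) = -3 - q (f(x, q) = 3 - (q + 6) = 3 - (6 + q) = 3 + (-6 - q) = -3 - q)
Y(l) = √(3 - 3*l)
(Y(2) + f(7, -3))*45 = (√(3 - 3*2) + (-3 - 1*(-3)))*45 = (√(3 - 6) + (-3 + 3))*45 = (√(-3) + 0)*45 = (I*√3 + 0)*45 = (I*√3)*45 = 45*I*√3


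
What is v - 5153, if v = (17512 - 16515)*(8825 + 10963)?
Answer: 19723483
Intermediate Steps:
v = 19728636 (v = 997*19788 = 19728636)
v - 5153 = 19728636 - 5153 = 19723483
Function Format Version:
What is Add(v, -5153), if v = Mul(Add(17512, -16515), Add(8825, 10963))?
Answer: 19723483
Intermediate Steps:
v = 19728636 (v = Mul(997, 19788) = 19728636)
Add(v, -5153) = Add(19728636, -5153) = 19723483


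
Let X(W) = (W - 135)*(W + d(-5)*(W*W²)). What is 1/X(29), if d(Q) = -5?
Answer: 1/12923096 ≈ 7.7381e-8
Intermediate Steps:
X(W) = (-135 + W)*(W - 5*W³) (X(W) = (W - 135)*(W - 5*W*W²) = (-135 + W)*(W - 5*W³))
1/X(29) = 1/(29*(-135 + 29 - 5*29³ + 675*29²)) = 1/(29*(-135 + 29 - 5*24389 + 675*841)) = 1/(29*(-135 + 29 - 121945 + 567675)) = 1/(29*445624) = 1/12923096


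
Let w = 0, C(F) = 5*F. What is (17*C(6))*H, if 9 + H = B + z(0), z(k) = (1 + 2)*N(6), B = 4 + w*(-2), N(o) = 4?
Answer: 3570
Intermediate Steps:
B = 4 (B = 4 + 0*(-2) = 4 + 0 = 4)
z(k) = 12 (z(k) = (1 + 2)*4 = 3*4 = 12)
H = 7 (H = -9 + (4 + 12) = -9 + 16 = 7)
(17*C(6))*H = (17*(5*6))*7 = (17*30)*7 = 510*7 = 3570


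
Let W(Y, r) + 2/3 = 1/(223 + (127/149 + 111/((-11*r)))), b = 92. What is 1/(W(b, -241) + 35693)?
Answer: 29479331/1052186240162 ≈ 2.8017e-5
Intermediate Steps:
W(Y, r) = -⅔ + 1/(33354/149 - 111/(11*r)) (W(Y, r) = -⅔ + 1/(223 + (127/149 + 111/((-11*r)))) = -⅔ + 1/(223 + (127*(1/149) + 111*(-1/(11*r)))) = -⅔ + 1/(223 + (127/149 - 111/(11*r))) = -⅔ + 1/(33354/149 - 111/(11*r)))
1/(W(b, -241) + 35693) = 1/((11026 - 242957*(-241))/(3*(-5513 + 122298*(-241))) + 35693) = 1/((11026 + 58552637)/(3*(-5513 - 29473818)) + 35693) = 1/((⅓)*58563663/(-29479331) + 35693) = 1/((⅓)*(-1/29479331)*58563663 + 35693) = 1/(-19521221/29479331 + 35693) = 1/(1052186240162/29479331) = 29479331/1052186240162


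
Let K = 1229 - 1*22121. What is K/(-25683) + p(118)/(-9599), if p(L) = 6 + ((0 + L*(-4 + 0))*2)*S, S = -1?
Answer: 58714486/82177039 ≈ 0.71449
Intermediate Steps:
K = -20892 (K = 1229 - 22121 = -20892)
p(L) = 6 + 8*L (p(L) = 6 + ((0 + L*(-4 + 0))*2)*(-1) = 6 + ((0 + L*(-4))*2)*(-1) = 6 + ((0 - 4*L)*2)*(-1) = 6 + (-4*L*2)*(-1) = 6 - 8*L*(-1) = 6 + 8*L)
K/(-25683) + p(118)/(-9599) = -20892/(-25683) + (6 + 8*118)/(-9599) = -20892*(-1/25683) + (6 + 944)*(-1/9599) = 6964/8561 + 950*(-1/9599) = 6964/8561 - 950/9599 = 58714486/82177039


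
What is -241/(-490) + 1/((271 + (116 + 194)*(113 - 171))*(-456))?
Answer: 973074377/1978449480 ≈ 0.49184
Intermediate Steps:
-241/(-490) + 1/((271 + (116 + 194)*(113 - 171))*(-456)) = -241*(-1/490) - 1/456/(271 + 310*(-58)) = 241/490 - 1/456/(271 - 17980) = 241/490 - 1/456/(-17709) = 241/490 - 1/17709*(-1/456) = 241/490 + 1/8075304 = 973074377/1978449480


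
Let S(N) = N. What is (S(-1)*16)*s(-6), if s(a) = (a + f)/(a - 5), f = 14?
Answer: 128/11 ≈ 11.636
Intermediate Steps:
s(a) = (14 + a)/(-5 + a) (s(a) = (a + 14)/(a - 5) = (14 + a)/(-5 + a))
(S(-1)*16)*s(-6) = (-1*16)*((14 - 6)/(-5 - 6)) = -16*8/(-11) = -(-16)*8/11 = -16*(-8/11) = 128/11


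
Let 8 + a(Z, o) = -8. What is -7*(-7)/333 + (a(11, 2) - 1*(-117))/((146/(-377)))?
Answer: -12672487/48618 ≈ -260.65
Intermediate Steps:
a(Z, o) = -16 (a(Z, o) = -8 - 8 = -16)
-7*(-7)/333 + (a(11, 2) - 1*(-117))/((146/(-377))) = -7*(-7)/333 + (-16 - 1*(-117))/((146/(-377))) = 49*(1/333) + (-16 + 117)/((146*(-1/377))) = 49/333 + 101/(-146/377) = 49/333 + 101*(-377/146) = 49/333 - 38077/146 = -12672487/48618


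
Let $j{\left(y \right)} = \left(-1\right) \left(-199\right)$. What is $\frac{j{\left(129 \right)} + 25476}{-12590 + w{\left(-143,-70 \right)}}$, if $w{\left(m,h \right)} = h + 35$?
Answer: $- \frac{1027}{505} \approx -2.0337$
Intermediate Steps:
$w{\left(m,h \right)} = 35 + h$
$j{\left(y \right)} = 199$
$\frac{j{\left(129 \right)} + 25476}{-12590 + w{\left(-143,-70 \right)}} = \frac{199 + 25476}{-12590 + \left(35 - 70\right)} = \frac{25675}{-12590 - 35} = \frac{25675}{-12625} = 25675 \left(- \frac{1}{12625}\right) = - \frac{1027}{505}$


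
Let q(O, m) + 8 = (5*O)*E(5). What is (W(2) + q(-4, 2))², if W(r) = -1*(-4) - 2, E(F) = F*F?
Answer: 256036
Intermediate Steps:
E(F) = F²
W(r) = 2 (W(r) = 4 - 2 = 2)
q(O, m) = -8 + 125*O (q(O, m) = -8 + (5*O)*5² = -8 + (5*O)*25 = -8 + 125*O)
(W(2) + q(-4, 2))² = (2 + (-8 + 125*(-4)))² = (2 + (-8 - 500))² = (2 - 508)² = (-506)² = 256036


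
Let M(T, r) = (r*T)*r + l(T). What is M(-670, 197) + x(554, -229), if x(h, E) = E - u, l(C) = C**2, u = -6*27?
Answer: -25553197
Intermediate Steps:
u = -162
x(h, E) = 162 + E (x(h, E) = E - 1*(-162) = E + 162 = 162 + E)
M(T, r) = T**2 + T*r**2 (M(T, r) = (r*T)*r + T**2 = (T*r)*r + T**2 = T*r**2 + T**2 = T**2 + T*r**2)
M(-670, 197) + x(554, -229) = -670*(-670 + 197**2) + (162 - 229) = -670*(-670 + 38809) - 67 = -670*38139 - 67 = -25553130 - 67 = -25553197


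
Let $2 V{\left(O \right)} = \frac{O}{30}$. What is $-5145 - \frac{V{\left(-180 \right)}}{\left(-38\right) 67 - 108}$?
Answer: $- \frac{13654833}{2654} \approx -5145.0$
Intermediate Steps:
$V{\left(O \right)} = \frac{O}{60}$ ($V{\left(O \right)} = \frac{O \frac{1}{30}}{2} = \frac{\frac{1}{30} O}{2} = \frac{O}{60}$)
$-5145 - \frac{V{\left(-180 \right)}}{\left(-38\right) 67 - 108} = -5145 - \frac{\frac{1}{60} \left(-180\right)}{\left(-38\right) 67 - 108} = -5145 - - \frac{3}{-2546 - 108} = -5145 - - \frac{3}{-2654} = -5145 - \left(-3\right) \left(- \frac{1}{2654}\right) = -5145 - \frac{3}{2654} = - \frac{13654833}{2654}$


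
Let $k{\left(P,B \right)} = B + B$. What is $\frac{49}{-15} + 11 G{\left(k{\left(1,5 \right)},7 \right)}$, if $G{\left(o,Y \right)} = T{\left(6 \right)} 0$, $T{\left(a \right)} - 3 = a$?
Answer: $- \frac{49}{15} \approx -3.2667$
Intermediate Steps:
$T{\left(a \right)} = 3 + a$
$k{\left(P,B \right)} = 2 B$
$G{\left(o,Y \right)} = 0$ ($G{\left(o,Y \right)} = \left(3 + 6\right) 0 = 9 \cdot 0 = 0$)
$\frac{49}{-15} + 11 G{\left(k{\left(1,5 \right)},7 \right)} = \frac{49}{-15} + 11 \cdot 0 = 49 \left(- \frac{1}{15}\right) + 0 = - \frac{49}{15} + 0 = - \frac{49}{15}$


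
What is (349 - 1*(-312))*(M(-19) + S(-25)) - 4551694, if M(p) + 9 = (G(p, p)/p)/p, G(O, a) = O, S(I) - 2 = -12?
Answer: -86721468/19 ≈ -4.5643e+6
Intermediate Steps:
S(I) = -10 (S(I) = 2 - 12 = -10)
M(p) = -9 + 1/p (M(p) = -9 + (p/p)/p = -9 + 1/p)
(349 - 1*(-312))*(M(-19) + S(-25)) - 4551694 = (349 - 1*(-312))*((-9 + 1/(-19)) - 10) - 4551694 = (349 + 312)*((-9 - 1/19) - 10) - 4551694 = 661*(-172/19 - 10) - 4551694 = 661*(-362/19) - 4551694 = -239282/19 - 4551694 = -86721468/19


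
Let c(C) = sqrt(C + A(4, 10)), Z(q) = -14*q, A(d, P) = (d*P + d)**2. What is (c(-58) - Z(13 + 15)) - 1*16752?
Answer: -16360 + sqrt(1878) ≈ -16317.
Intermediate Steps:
A(d, P) = (d + P*d)**2 (A(d, P) = (P*d + d)**2 = (d + P*d)**2)
c(C) = sqrt(1936 + C) (c(C) = sqrt(C + 4**2*(1 + 10)**2) = sqrt(C + 16*11**2) = sqrt(C + 16*121) = sqrt(C + 1936) = sqrt(1936 + C))
(c(-58) - Z(13 + 15)) - 1*16752 = (sqrt(1936 - 58) - (-14)*(13 + 15)) - 1*16752 = (sqrt(1878) - (-14)*28) - 16752 = (sqrt(1878) - 1*(-392)) - 16752 = (sqrt(1878) + 392) - 16752 = (392 + sqrt(1878)) - 16752 = -16360 + sqrt(1878)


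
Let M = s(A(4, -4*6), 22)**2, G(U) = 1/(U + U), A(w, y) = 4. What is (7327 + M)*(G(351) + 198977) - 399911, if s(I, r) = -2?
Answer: 1023726941483/702 ≈ 1.4583e+9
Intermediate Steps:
G(U) = 1/(2*U)
M = 4 (M = (-2)**2 = 4)
(7327 + M)*(G(351) + 198977) - 399911 = (7327 + 4)*((1/2)/351 + 198977) - 399911 = 7331*((1/2)*(1/351) + 198977) - 399911 = 7331*(1/702 + 198977) - 399911 = 7331*(139681855/702) - 399911 = 1024007679005/702 - 399911 = 1023726941483/702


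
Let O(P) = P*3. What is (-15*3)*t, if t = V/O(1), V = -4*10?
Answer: 600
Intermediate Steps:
O(P) = 3*P
V = -40
t = -40/3 (t = -40/(3*1) = -40/3 ≈ -13.333)
(-15*3)*t = -15*3*(-40/3) = -45*(-40/3) = 600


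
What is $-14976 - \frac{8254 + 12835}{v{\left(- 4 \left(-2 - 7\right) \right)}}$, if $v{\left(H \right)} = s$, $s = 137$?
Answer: $- \frac{2072801}{137} \approx -15130.0$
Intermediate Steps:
$v{\left(H \right)} = 137$
$-14976 - \frac{8254 + 12835}{v{\left(- 4 \left(-2 - 7\right) \right)}} = -14976 - \frac{8254 + 12835}{137} = -14976 - 21089 \cdot \frac{1}{137} = -14976 - \frac{21089}{137} = - \frac{2072801}{137}$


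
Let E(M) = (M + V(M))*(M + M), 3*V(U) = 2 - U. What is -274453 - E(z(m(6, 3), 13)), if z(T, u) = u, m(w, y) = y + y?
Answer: -824087/3 ≈ -2.7470e+5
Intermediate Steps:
m(w, y) = 2*y
V(U) = 2/3 - U/3 (V(U) = (2 - U)/3 = 2/3 - U/3)
E(M) = 2*M*(2/3 + 2*M/3) (E(M) = (M + (2/3 - M/3))*(M + M) = (2/3 + 2*M/3)*(2*M) = 2*M*(2/3 + 2*M/3))
-274453 - E(z(m(6, 3), 13)) = -274453 - 4*13*(1 + 13)/3 = -274453 - 4*13*14/3 = -274453 - 1*728/3 = -274453 - 728/3 = -824087/3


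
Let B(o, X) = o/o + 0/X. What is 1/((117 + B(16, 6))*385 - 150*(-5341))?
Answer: 1/846580 ≈ 1.1812e-6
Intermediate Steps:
B(o, X) = 1 (B(o, X) = 1 + 0 = 1)
1/((117 + B(16, 6))*385 - 150*(-5341)) = 1/((117 + 1)*385 - 150*(-5341)) = 1/(118*385 + 801150) = 1/(45430 + 801150) = 1/846580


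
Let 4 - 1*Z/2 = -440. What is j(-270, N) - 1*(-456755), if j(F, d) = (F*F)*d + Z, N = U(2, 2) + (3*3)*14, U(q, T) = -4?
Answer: 9351443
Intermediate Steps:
Z = 888 (Z = 8 - 2*(-440) = 8 + 880 = 888)
N = 122 (N = -4 + (3*3)*14 = -4 + 9*14 = -4 + 126 = 122)
j(F, d) = 888 + d*F**2 (j(F, d) = (F*F)*d + 888 = F**2*d + 888 = d*F**2 + 888 = 888 + d*F**2)
j(-270, N) - 1*(-456755) = (888 + 122*(-270)**2) - 1*(-456755) = (888 + 122*72900) + 456755 = (888 + 8893800) + 456755 = 8894688 + 456755 = 9351443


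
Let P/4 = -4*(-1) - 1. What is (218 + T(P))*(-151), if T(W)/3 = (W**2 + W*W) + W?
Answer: -168818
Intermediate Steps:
P = 12 (P = 4*(-4*(-1) - 1) = 4*(4 - 1) = 4*3 = 12)
T(W) = 3*W + 6*W**2 (T(W) = 3*((W**2 + W*W) + W) = 3*((W**2 + W**2) + W) = 3*(2*W**2 + W) = 3*(W + 2*W**2) = 3*W + 6*W**2)
(218 + T(P))*(-151) = (218 + 3*12*(1 + 2*12))*(-151) = (218 + 3*12*(1 + 24))*(-151) = (218 + 3*12*25)*(-151) = (218 + 900)*(-151) = 1118*(-151) = -168818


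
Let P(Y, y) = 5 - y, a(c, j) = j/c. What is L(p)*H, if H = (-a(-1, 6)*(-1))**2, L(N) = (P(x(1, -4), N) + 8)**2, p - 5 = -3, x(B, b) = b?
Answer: 4356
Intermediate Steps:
p = 2 (p = 5 - 3 = 2)
L(N) = (13 - N)**2 (L(N) = ((5 - N) + 8)**2 = (13 - N)**2)
H = 36 (H = (-6/(-1)*(-1))**2 = (-6*(-1)*(-1))**2 = (-1*(-6)*(-1))**2 = (6*(-1))**2 = (-6)**2 = 36)
L(p)*H = (-13 + 2)**2*36 = (-11)**2*36 = 121*36 = 4356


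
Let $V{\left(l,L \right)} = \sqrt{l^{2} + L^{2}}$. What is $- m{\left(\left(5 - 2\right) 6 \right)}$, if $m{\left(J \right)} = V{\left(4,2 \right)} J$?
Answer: $- 36 \sqrt{5} \approx -80.498$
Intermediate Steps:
$V{\left(l,L \right)} = \sqrt{L^{2} + l^{2}}$
$m{\left(J \right)} = 2 J \sqrt{5}$ ($m{\left(J \right)} = \sqrt{2^{2} + 4^{2}} J = \sqrt{4 + 16} J = \sqrt{20} J = 2 \sqrt{5} J = 2 J \sqrt{5}$)
$- m{\left(\left(5 - 2\right) 6 \right)} = - 2 \left(5 - 2\right) 6 \sqrt{5} = - 2 \cdot 3 \cdot 6 \sqrt{5} = - 2 \cdot 18 \sqrt{5} = - 36 \sqrt{5}$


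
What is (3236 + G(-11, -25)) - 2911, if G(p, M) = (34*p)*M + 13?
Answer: 9688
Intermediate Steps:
G(p, M) = 13 + 34*M*p (G(p, M) = 34*M*p + 13 = 13 + 34*M*p)
(3236 + G(-11, -25)) - 2911 = (3236 + (13 + 34*(-25)*(-11))) - 2911 = (3236 + (13 + 9350)) - 2911 = (3236 + 9363) - 2911 = 12599 - 2911 = 9688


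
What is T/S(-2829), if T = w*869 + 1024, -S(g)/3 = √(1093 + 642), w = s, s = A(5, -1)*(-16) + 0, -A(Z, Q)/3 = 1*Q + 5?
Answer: -167872*√1735/5205 ≈ -1343.4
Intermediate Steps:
A(Z, Q) = -15 - 3*Q (A(Z, Q) = -3*(1*Q + 5) = -3*(Q + 5) = -3*(5 + Q) = -15 - 3*Q)
s = 192 (s = (-15 - 3*(-1))*(-16) + 0 = (-15 + 3)*(-16) + 0 = -12*(-16) + 0 = 192 + 0 = 192)
w = 192
S(g) = -3*√1735 (S(g) = -3*√(1093 + 642) = -3*√1735)
T = 167872 (T = 192*869 + 1024 = 166848 + 1024 = 167872)
T/S(-2829) = 167872/((-3*√1735)) = 167872*(-√1735/5205) = -167872*√1735/5205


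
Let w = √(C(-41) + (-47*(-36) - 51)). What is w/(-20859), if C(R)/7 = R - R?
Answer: -√1641/20859 ≈ -0.0019421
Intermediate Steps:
C(R) = 0 (C(R) = 7*(R - R) = 7*0 = 0)
w = √1641 (w = √(0 + (-47*(-36) - 51)) = √(0 + (1692 - 51)) = √(0 + 1641) = √1641 ≈ 40.509)
w/(-20859) = √1641/(-20859) = √1641*(-1/20859) = -√1641/20859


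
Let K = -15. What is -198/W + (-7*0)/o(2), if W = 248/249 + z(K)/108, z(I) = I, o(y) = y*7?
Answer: -591624/2561 ≈ -231.01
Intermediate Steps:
o(y) = 7*y
W = 2561/2988 (W = 248/249 - 15/108 = 248*(1/249) - 15*1/108 = 248/249 - 5/36 = 2561/2988 ≈ 0.85709)
-198/W + (-7*0)/o(2) = -198/2561/2988 + (-7*0)/((7*2)) = -198*2988/2561 + 0/14 = -591624/2561 + 0*(1/14) = -591624/2561 + 0 = -591624/2561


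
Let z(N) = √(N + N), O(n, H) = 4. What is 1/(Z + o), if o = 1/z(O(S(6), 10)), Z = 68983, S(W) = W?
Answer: 551864/38069234311 - 2*√2/38069234311 ≈ 1.4496e-5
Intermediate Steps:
z(N) = √2*√N (z(N) = √(2*N) = √2*√N)
o = √2/4 (o = 1/(√2*√4) = 1/(√2*2) = 1/(2*√2) = √2/4 ≈ 0.35355)
1/(Z + o) = 1/(68983 + √2/4)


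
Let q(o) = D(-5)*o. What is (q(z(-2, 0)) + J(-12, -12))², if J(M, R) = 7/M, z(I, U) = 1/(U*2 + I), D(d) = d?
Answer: 529/144 ≈ 3.6736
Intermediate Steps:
z(I, U) = 1/(I + 2*U) (z(I, U) = 1/(2*U + I) = 1/(I + 2*U))
q(o) = -5*o
(q(z(-2, 0)) + J(-12, -12))² = (-5/(-2 + 2*0) + 7/(-12))² = (-5/(-2 + 0) + 7*(-1/12))² = (-5/(-2) - 7/12)² = (-5*(-½) - 7/12)² = (5/2 - 7/12)² = (23/12)² = 529/144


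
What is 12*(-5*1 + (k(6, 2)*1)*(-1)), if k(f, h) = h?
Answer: -84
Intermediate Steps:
12*(-5*1 + (k(6, 2)*1)*(-1)) = 12*(-5*1 + (2*1)*(-1)) = 12*(-5 + 2*(-1)) = 12*(-5 - 2) = 12*(-7) = -84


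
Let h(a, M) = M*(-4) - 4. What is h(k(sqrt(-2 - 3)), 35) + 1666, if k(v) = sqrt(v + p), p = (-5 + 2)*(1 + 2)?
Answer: 1522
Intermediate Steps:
p = -9 (p = -3*3 = -9)
k(v) = sqrt(-9 + v) (k(v) = sqrt(v - 9) = sqrt(-9 + v))
h(a, M) = -4 - 4*M (h(a, M) = -4*M - 4 = -4 - 4*M)
h(k(sqrt(-2 - 3)), 35) + 1666 = (-4 - 4*35) + 1666 = (-4 - 140) + 1666 = -144 + 1666 = 1522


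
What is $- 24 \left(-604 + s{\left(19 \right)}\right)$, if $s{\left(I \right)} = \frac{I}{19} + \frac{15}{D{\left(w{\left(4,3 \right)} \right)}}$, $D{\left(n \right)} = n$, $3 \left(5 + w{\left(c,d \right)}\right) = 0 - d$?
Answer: $14532$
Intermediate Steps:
$w{\left(c,d \right)} = -5 - \frac{d}{3}$ ($w{\left(c,d \right)} = -5 + \frac{0 - d}{3} = -5 + \frac{\left(-1\right) d}{3} = -5 - \frac{d}{3}$)
$s{\left(I \right)} = - \frac{5}{2} + \frac{I}{19}$ ($s{\left(I \right)} = \frac{I}{19} + \frac{15}{-5 - 1} = I \frac{1}{19} + \frac{15}{-5 - 1} = \frac{I}{19} + \frac{15}{-6} = \frac{I}{19} + 15 \left(- \frac{1}{6}\right) = \frac{I}{19} - \frac{5}{2} = - \frac{5}{2} + \frac{I}{19}$)
$- 24 \left(-604 + s{\left(19 \right)}\right) = - 24 \left(-604 + \left(- \frac{5}{2} + \frac{1}{19} \cdot 19\right)\right) = - 24 \left(-604 + \left(- \frac{5}{2} + 1\right)\right) = - 24 \left(-604 - \frac{3}{2}\right) = \left(-24\right) \left(- \frac{1211}{2}\right) = 14532$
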